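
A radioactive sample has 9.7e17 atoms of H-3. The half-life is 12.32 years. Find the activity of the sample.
A = λN = 5.457e16 decays/year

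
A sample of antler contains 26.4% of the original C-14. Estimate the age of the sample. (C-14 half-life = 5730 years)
Age = t½ × log₂(1/ratio) = 11010 years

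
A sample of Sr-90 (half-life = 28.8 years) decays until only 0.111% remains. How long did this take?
t = t½ × log₂(N₀/N) = 282.7 years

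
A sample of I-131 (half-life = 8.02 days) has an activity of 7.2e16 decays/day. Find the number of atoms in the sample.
N = A/λ = 8.331e17 atoms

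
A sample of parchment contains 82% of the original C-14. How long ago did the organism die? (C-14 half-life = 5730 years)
Age = t½ × log₂(1/ratio) = 1641 years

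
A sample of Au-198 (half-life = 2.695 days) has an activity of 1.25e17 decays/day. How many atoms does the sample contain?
N = A/λ = 4.86e17 atoms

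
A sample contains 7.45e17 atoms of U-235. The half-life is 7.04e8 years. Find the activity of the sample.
A = λN = 7.335e8 decays/year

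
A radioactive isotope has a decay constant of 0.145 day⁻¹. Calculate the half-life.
t½ = ln(2)/λ = 4.78 days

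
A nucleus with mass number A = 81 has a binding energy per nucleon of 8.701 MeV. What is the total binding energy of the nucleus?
B.E. = 8.701 × 81 = 704.8 MeV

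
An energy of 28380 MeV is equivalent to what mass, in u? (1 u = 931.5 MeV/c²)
m = E/c² = 30.47 u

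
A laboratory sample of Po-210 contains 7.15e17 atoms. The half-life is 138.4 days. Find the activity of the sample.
A = λN = 3.581e15 decays/day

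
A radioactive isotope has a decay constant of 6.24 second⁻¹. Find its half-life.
t½ = ln(2)/λ = 0.1111 seconds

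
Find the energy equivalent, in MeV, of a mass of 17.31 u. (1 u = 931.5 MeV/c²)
E = mc² = 16120 MeV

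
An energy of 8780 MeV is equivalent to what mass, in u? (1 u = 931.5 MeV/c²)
m = E/c² = 9.426 u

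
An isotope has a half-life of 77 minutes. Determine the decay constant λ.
λ = ln(2)/t½ = 0.009002 minute⁻¹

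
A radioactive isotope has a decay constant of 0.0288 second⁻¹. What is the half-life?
t½ = ln(2)/λ = 24.07 seconds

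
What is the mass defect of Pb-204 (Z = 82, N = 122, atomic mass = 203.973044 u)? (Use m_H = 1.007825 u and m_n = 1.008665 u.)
Δm = Z·m_H + N·m_n − M = 1.726 u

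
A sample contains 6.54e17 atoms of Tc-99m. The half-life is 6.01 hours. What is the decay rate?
A = λN = 7.543e16 decays/hour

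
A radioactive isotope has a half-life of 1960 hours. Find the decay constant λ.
λ = ln(2)/t½ = 3.536e-4 hour⁻¹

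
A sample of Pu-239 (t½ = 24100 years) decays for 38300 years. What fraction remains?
N/N₀ = (1/2)^(t/t½) = 0.3324 = 33.2%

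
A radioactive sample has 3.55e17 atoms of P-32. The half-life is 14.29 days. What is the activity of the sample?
A = λN = 1.722e16 decays/day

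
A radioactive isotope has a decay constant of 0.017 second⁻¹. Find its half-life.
t½ = ln(2)/λ = 40.77 seconds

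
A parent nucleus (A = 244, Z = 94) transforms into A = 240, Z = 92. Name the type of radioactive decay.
ΔA = -4, ΔZ = -2 ⇒ alpha decay (α)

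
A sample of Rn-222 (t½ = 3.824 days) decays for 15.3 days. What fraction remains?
N/N₀ = (1/2)^(t/t½) = 0.06245 = 6.25%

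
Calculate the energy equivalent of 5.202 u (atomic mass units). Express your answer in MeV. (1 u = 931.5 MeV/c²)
E = mc² = 4846 MeV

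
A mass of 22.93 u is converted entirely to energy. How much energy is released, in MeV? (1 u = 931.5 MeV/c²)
E = mc² = 21360 MeV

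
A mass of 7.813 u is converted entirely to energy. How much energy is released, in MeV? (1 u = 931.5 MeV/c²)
E = mc² = 7278 MeV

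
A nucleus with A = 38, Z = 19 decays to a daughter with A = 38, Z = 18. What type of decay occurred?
ΔA = 0, ΔZ = -1 ⇒ beta-plus decay (β⁺) or electron capture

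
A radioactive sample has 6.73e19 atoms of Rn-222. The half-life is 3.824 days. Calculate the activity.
A = λN = 1.22e19 decays/day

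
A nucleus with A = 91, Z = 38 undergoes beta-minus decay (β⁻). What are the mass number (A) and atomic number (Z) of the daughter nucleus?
Daughter: A = 91, Z = 39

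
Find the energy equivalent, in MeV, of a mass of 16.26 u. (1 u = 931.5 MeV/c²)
E = mc² = 15150 MeV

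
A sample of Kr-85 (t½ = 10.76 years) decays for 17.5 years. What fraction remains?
N/N₀ = (1/2)^(t/t½) = 0.3239 = 32.4%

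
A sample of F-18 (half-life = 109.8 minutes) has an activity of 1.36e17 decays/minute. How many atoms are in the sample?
N = A/λ = 2.154e19 atoms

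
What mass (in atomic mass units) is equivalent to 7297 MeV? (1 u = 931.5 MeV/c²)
m = E/c² = 7.834 u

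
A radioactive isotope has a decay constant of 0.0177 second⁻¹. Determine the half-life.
t½ = ln(2)/λ = 39.16 seconds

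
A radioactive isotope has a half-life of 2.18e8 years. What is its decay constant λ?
λ = ln(2)/t½ = 3.18e-9 year⁻¹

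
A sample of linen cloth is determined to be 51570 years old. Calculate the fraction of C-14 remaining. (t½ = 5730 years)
N/N₀ = (1/2)^(t/t½) = 0.001953 = 0.195%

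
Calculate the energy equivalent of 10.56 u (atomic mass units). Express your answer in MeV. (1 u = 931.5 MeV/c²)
E = mc² = 9837 MeV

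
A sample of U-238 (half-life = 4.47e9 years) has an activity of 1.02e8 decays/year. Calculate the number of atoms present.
N = A/λ = 6.578e17 atoms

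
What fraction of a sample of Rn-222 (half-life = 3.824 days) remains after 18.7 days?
N/N₀ = (1/2)^(t/t½) = 0.03372 = 3.37%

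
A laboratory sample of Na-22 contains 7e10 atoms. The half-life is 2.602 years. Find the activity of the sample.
A = λN = 1.865e10 decays/year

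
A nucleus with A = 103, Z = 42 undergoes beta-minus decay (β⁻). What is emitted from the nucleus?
β⁻: electron (e⁻) + antineutrino (ν̄ₑ)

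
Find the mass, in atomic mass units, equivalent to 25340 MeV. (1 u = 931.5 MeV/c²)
m = E/c² = 27.2 u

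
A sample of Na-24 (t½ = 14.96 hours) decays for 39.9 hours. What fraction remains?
N/N₀ = (1/2)^(t/t½) = 0.1574 = 15.7%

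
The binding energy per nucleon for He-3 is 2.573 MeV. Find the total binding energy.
B.E. = 2.573 × 3 = 7.719 MeV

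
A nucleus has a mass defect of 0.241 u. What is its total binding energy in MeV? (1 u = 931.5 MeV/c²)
B.E. = Δm × 931.5 = 224.5 MeV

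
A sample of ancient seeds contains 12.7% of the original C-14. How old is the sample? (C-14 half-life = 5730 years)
Age = t½ × log₂(1/ratio) = 17060 years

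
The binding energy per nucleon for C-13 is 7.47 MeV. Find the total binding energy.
B.E. = 7.47 × 13 = 97.11 MeV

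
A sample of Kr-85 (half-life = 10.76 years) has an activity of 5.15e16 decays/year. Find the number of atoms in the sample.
N = A/λ = 7.995e17 atoms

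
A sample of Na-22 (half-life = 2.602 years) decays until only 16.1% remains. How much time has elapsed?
t = t½ × log₂(N₀/N) = 6.856 years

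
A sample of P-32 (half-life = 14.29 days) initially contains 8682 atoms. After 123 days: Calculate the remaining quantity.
N = N₀(1/2)^(t/t½) = 22.26 atoms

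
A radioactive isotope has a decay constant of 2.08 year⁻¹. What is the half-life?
t½ = ln(2)/λ = 0.3332 years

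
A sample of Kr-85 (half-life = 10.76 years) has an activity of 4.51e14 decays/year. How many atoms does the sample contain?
N = A/λ = 7.001e15 atoms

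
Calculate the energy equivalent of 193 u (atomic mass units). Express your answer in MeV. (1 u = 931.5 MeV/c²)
E = mc² = 1.798e5 MeV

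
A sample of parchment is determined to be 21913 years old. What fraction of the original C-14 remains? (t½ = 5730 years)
N/N₀ = (1/2)^(t/t½) = 0.0706 = 7.06%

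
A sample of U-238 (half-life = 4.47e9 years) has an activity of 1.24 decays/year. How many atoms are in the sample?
N = A/λ = 7.997e9 atoms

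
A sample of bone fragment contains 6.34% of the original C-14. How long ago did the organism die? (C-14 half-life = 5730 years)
Age = t½ × log₂(1/ratio) = 22800 years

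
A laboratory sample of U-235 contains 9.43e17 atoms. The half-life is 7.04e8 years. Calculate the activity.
A = λN = 9.285e8 decays/year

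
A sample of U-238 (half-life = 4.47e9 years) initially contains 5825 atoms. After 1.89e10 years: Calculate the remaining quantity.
N = N₀(1/2)^(t/t½) = 310.8 atoms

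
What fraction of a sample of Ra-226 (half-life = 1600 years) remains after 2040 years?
N/N₀ = (1/2)^(t/t½) = 0.4132 = 41.3%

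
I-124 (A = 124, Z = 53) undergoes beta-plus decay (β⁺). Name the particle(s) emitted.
β⁺: positron (e⁺) + neutrino (νₑ)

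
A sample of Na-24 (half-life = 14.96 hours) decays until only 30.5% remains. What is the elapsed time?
t = t½ × log₂(N₀/N) = 25.63 hours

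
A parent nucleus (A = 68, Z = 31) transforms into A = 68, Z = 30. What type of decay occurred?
ΔA = 0, ΔZ = -1 ⇒ beta-plus decay (β⁺) or electron capture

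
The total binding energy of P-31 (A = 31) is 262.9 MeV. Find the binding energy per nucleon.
B.E./A = 262.9/31 = 8.481 MeV/nucleon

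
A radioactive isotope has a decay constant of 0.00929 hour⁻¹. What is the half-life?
t½ = ln(2)/λ = 74.61 hours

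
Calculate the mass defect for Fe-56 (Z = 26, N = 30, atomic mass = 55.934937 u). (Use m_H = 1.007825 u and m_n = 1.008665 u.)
Δm = Z·m_H + N·m_n − M = 0.5285 u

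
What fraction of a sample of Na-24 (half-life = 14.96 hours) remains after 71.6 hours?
N/N₀ = (1/2)^(t/t½) = 0.03624 = 3.62%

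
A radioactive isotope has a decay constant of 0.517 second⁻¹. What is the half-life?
t½ = ln(2)/λ = 1.341 seconds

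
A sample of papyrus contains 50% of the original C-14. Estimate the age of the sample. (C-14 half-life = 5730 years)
Age = t½ × log₂(1/ratio) = 5730 years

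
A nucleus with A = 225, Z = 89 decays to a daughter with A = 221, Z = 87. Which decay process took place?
ΔA = -4, ΔZ = -2 ⇒ alpha decay (α)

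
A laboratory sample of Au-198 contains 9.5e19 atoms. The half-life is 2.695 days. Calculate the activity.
A = λN = 2.443e19 decays/day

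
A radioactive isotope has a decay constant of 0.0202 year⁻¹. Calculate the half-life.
t½ = ln(2)/λ = 34.31 years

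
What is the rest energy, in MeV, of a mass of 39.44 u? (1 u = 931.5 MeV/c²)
E = mc² = 36740 MeV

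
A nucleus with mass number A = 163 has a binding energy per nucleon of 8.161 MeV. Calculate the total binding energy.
B.E. = 8.161 × 163 = 1330 MeV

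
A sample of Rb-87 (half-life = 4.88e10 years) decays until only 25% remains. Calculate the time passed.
t = t½ × log₂(N₀/N) = 9.76e10 years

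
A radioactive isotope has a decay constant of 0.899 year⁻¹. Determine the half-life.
t½ = ln(2)/λ = 0.771 years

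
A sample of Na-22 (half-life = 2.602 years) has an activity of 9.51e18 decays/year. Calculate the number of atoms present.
N = A/λ = 3.57e19 atoms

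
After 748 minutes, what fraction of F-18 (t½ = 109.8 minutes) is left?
N/N₀ = (1/2)^(t/t½) = 0.008897 = 0.89%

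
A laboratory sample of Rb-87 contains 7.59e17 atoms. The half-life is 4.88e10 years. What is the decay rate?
A = λN = 1.078e7 decays/year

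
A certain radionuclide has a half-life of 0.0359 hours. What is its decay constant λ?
λ = ln(2)/t½ = 19.31 hour⁻¹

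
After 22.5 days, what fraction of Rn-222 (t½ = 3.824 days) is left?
N/N₀ = (1/2)^(t/t½) = 0.01693 = 1.69%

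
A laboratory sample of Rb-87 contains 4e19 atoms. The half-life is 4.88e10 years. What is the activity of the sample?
A = λN = 5.682e8 decays/year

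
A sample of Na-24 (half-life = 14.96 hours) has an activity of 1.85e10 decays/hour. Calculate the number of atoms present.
N = A/λ = 3.993e11 atoms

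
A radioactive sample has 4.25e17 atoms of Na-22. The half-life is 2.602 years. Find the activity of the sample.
A = λN = 1.132e17 decays/year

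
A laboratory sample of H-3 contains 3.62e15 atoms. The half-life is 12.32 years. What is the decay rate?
A = λN = 2.037e14 decays/year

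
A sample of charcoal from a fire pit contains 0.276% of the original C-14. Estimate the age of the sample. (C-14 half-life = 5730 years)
Age = t½ × log₂(1/ratio) = 48710 years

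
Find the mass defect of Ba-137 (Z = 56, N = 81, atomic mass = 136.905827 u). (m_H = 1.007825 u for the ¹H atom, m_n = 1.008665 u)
Δm = Z·m_H + N·m_n − M = 1.234 u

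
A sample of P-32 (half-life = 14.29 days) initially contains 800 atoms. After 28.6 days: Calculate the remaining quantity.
N = N₀(1/2)^(t/t½) = 199.8 atoms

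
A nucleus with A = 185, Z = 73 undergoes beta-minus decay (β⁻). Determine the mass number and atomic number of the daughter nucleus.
Daughter: A = 185, Z = 74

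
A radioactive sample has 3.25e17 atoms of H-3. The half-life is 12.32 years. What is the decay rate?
A = λN = 1.829e16 decays/year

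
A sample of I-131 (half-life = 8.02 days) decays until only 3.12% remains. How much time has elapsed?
t = t½ × log₂(N₀/N) = 40.12 days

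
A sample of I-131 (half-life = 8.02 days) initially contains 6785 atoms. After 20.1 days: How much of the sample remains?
N = N₀(1/2)^(t/t½) = 1194 atoms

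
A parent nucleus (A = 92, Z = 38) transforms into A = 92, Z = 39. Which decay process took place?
ΔA = 0, ΔZ = +1 ⇒ beta-minus decay (β⁻)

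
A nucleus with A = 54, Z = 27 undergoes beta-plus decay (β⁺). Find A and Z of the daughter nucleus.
Daughter: A = 54, Z = 26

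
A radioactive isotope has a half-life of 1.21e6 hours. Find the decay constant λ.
λ = ln(2)/t½ = 5.728e-7 hour⁻¹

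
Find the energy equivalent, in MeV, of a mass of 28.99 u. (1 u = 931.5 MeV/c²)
E = mc² = 27000 MeV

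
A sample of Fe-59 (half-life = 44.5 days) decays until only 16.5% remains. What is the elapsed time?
t = t½ × log₂(N₀/N) = 115.7 days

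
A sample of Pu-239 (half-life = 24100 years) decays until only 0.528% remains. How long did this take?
t = t½ × log₂(N₀/N) = 1.823e5 years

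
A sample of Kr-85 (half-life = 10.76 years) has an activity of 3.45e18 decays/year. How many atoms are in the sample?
N = A/λ = 5.356e19 atoms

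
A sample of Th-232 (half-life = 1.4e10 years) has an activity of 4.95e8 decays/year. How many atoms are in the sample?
N = A/λ = 9.998e18 atoms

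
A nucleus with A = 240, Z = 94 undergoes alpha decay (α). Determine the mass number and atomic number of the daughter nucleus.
Daughter: A = 236, Z = 92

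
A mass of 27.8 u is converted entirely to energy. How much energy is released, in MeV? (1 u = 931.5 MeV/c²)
E = mc² = 25900 MeV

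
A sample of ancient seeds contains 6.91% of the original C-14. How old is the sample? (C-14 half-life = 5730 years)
Age = t½ × log₂(1/ratio) = 22090 years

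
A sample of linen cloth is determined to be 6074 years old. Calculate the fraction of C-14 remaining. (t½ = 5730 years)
N/N₀ = (1/2)^(t/t½) = 0.4796 = 48%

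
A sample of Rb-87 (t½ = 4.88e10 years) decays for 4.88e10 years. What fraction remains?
N/N₀ = (1/2)^(t/t½) = 0.5 = 50%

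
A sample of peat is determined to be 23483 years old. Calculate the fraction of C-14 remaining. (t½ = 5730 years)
N/N₀ = (1/2)^(t/t½) = 0.05839 = 5.84%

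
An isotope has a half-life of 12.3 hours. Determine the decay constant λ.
λ = ln(2)/t½ = 0.05635 hour⁻¹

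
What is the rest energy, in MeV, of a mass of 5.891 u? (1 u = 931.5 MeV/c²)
E = mc² = 5487 MeV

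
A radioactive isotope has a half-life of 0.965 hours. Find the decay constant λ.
λ = ln(2)/t½ = 0.7183 hour⁻¹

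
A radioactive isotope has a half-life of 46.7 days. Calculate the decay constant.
λ = ln(2)/t½ = 0.01484 day⁻¹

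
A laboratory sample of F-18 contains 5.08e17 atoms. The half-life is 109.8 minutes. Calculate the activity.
A = λN = 3.207e15 decays/minute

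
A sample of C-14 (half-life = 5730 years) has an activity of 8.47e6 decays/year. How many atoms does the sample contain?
N = A/λ = 7.002e10 atoms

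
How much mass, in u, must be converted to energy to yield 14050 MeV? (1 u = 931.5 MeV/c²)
m = E/c² = 15.08 u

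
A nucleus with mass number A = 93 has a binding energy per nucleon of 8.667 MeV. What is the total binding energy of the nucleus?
B.E. = 8.667 × 93 = 806 MeV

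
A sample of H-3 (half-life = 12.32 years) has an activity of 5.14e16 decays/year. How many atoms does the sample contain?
N = A/λ = 9.136e17 atoms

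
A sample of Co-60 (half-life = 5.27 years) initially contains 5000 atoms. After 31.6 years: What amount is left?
N = N₀(1/2)^(t/t½) = 78.33 atoms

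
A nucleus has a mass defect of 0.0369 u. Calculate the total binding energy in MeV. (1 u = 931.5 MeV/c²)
B.E. = Δm × 931.5 = 34.37 MeV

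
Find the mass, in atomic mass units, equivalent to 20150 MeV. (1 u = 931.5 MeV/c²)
m = E/c² = 21.63 u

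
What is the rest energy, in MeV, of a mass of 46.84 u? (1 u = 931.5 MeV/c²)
E = mc² = 43630 MeV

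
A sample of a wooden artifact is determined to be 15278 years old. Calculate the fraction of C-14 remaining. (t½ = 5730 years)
N/N₀ = (1/2)^(t/t½) = 0.1575 = 15.8%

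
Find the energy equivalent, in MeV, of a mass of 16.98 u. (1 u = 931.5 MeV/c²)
E = mc² = 15820 MeV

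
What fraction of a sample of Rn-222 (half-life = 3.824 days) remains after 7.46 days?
N/N₀ = (1/2)^(t/t½) = 0.2587 = 25.9%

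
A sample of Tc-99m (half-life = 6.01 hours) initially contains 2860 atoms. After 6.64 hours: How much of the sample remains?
N = N₀(1/2)^(t/t½) = 1330 atoms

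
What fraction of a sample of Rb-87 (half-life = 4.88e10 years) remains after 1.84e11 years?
N/N₀ = (1/2)^(t/t½) = 0.07328 = 7.33%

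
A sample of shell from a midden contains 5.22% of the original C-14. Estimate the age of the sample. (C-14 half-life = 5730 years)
Age = t½ × log₂(1/ratio) = 24410 years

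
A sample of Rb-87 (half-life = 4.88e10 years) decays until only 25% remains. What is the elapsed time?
t = t½ × log₂(N₀/N) = 9.76e10 years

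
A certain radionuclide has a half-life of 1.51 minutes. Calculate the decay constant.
λ = ln(2)/t½ = 0.459 minute⁻¹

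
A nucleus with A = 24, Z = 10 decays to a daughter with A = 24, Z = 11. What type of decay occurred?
ΔA = 0, ΔZ = +1 ⇒ beta-minus decay (β⁻)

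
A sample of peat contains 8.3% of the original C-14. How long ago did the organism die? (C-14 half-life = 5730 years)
Age = t½ × log₂(1/ratio) = 20570 years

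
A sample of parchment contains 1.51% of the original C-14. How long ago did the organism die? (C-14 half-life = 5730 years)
Age = t½ × log₂(1/ratio) = 34660 years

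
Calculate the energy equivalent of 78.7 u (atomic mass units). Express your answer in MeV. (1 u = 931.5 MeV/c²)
E = mc² = 73310 MeV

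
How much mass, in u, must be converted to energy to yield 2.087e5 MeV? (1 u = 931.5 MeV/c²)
m = E/c² = 224 u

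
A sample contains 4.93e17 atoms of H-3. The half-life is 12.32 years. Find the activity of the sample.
A = λN = 2.774e16 decays/year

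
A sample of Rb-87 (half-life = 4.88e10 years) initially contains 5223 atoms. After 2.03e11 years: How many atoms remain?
N = N₀(1/2)^(t/t½) = 292.2 atoms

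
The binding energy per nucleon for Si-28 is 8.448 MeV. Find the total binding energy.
B.E. = 8.448 × 28 = 236.5 MeV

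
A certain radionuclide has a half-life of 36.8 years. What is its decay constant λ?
λ = ln(2)/t½ = 0.01884 year⁻¹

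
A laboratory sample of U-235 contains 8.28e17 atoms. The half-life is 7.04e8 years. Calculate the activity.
A = λN = 8.152e8 decays/year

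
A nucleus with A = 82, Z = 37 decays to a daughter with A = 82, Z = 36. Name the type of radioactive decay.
ΔA = 0, ΔZ = -1 ⇒ beta-plus decay (β⁺) or electron capture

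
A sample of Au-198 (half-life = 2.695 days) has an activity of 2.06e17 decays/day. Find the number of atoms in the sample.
N = A/λ = 8.009e17 atoms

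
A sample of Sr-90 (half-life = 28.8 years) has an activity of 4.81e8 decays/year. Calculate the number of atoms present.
N = A/λ = 1.999e10 atoms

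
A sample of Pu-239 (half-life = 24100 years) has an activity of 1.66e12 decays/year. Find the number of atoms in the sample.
N = A/λ = 5.772e16 atoms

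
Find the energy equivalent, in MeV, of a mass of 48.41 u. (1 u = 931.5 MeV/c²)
E = mc² = 45090 MeV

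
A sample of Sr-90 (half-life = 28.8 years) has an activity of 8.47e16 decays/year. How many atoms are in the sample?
N = A/λ = 3.519e18 atoms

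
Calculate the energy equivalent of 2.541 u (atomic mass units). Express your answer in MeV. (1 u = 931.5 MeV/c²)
E = mc² = 2367 MeV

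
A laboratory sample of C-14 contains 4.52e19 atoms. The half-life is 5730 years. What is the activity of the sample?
A = λN = 5.468e15 decays/year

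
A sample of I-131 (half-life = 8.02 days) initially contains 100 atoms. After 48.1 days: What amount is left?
N = N₀(1/2)^(t/t½) = 1.565 atoms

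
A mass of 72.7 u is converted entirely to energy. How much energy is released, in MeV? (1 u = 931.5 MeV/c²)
E = mc² = 67720 MeV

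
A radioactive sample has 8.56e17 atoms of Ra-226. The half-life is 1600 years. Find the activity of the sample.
A = λN = 3.708e14 decays/year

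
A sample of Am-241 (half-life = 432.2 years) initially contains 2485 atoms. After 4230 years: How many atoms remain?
N = N₀(1/2)^(t/t½) = 2.813 atoms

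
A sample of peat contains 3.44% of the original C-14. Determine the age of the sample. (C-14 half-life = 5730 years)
Age = t½ × log₂(1/ratio) = 27860 years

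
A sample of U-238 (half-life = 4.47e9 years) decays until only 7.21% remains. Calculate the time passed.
t = t½ × log₂(N₀/N) = 1.696e10 years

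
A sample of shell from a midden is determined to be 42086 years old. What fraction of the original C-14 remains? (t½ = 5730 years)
N/N₀ = (1/2)^(t/t½) = 0.006151 = 0.615%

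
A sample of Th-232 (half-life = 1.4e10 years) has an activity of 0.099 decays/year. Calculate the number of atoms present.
N = A/λ = 2e9 atoms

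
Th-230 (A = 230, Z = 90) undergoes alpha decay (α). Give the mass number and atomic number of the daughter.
Daughter: A = 226, Z = 88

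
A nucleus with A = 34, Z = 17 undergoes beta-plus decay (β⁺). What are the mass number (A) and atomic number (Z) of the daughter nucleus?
Daughter: A = 34, Z = 16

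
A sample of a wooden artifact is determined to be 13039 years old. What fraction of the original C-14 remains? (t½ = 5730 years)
N/N₀ = (1/2)^(t/t½) = 0.2065 = 20.7%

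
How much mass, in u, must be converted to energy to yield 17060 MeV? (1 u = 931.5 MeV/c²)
m = E/c² = 18.31 u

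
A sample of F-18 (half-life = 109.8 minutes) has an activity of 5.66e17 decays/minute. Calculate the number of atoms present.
N = A/λ = 8.966e19 atoms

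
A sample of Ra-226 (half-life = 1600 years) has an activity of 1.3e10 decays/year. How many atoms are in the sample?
N = A/λ = 3.001e13 atoms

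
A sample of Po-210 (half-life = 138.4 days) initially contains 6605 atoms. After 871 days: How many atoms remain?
N = N₀(1/2)^(t/t½) = 84.21 atoms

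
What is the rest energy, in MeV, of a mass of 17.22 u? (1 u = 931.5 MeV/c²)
E = mc² = 16040 MeV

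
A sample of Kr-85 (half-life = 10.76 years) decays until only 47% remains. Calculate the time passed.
t = t½ × log₂(N₀/N) = 11.72 years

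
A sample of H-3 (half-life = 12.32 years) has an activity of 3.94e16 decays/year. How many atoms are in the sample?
N = A/λ = 7.003e17 atoms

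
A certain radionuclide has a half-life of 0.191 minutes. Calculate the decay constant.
λ = ln(2)/t½ = 3.629 minute⁻¹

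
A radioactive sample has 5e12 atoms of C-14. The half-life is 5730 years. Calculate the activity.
A = λN = 6.048e8 decays/year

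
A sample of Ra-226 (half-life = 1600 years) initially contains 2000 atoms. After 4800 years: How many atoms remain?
N = N₀(1/2)^(t/t½) = 250 atoms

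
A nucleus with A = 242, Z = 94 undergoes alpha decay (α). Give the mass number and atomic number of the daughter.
Daughter: A = 238, Z = 92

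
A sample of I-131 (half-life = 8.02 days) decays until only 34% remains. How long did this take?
t = t½ × log₂(N₀/N) = 12.48 days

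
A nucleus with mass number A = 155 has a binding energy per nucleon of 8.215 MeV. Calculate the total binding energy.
B.E. = 8.215 × 155 = 1273 MeV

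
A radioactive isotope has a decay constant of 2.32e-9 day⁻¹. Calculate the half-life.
t½ = ln(2)/λ = 2.988e8 days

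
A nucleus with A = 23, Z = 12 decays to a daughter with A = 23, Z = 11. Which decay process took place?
ΔA = 0, ΔZ = -1 ⇒ beta-plus decay (β⁺) or electron capture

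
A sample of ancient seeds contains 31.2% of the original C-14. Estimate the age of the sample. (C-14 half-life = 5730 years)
Age = t½ × log₂(1/ratio) = 9629 years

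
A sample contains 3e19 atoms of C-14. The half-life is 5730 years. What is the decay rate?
A = λN = 3.629e15 decays/year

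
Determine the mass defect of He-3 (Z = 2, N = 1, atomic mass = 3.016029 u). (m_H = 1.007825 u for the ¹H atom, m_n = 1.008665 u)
Δm = Z·m_H + N·m_n − M = 0.008286 u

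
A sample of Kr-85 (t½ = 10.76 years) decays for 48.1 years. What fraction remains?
N/N₀ = (1/2)^(t/t½) = 0.04511 = 4.51%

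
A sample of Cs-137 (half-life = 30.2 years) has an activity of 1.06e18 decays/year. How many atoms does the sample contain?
N = A/λ = 4.618e19 atoms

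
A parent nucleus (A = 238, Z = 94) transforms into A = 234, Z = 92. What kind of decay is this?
ΔA = -4, ΔZ = -2 ⇒ alpha decay (α)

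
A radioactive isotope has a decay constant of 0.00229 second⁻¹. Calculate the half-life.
t½ = ln(2)/λ = 302.7 seconds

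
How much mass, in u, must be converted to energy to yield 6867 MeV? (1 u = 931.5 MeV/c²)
m = E/c² = 7.372 u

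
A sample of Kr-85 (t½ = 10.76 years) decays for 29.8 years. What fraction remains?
N/N₀ = (1/2)^(t/t½) = 0.1467 = 14.7%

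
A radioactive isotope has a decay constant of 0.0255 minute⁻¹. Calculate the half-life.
t½ = ln(2)/λ = 27.18 minutes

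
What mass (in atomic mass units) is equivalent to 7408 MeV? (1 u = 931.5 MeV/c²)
m = E/c² = 7.953 u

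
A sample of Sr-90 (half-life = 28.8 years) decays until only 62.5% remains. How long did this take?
t = t½ × log₂(N₀/N) = 19.53 years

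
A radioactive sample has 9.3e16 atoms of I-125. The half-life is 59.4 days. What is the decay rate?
A = λN = 1.085e15 decays/day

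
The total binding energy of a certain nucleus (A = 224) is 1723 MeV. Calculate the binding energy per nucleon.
B.E./A = 1723/224 = 7.692 MeV/nucleon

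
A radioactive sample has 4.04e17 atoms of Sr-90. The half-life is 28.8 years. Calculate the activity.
A = λN = 9.723e15 decays/year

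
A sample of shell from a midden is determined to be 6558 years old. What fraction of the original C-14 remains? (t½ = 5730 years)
N/N₀ = (1/2)^(t/t½) = 0.4523 = 45.2%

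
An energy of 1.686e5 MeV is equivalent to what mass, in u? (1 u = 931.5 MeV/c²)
m = E/c² = 181 u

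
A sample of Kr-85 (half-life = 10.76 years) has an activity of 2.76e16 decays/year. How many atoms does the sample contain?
N = A/λ = 4.284e17 atoms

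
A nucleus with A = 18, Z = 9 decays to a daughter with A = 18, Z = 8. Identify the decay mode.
ΔA = 0, ΔZ = -1 ⇒ beta-plus decay (β⁺) or electron capture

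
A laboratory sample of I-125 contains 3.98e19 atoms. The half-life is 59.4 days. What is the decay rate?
A = λN = 4.644e17 decays/day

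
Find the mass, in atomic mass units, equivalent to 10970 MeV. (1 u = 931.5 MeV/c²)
m = E/c² = 11.78 u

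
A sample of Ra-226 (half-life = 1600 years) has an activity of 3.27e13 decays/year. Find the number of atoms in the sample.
N = A/λ = 7.548e16 atoms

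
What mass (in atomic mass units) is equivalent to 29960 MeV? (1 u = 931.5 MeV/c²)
m = E/c² = 32.16 u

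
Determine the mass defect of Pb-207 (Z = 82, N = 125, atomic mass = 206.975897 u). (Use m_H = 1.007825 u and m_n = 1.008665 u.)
Δm = Z·m_H + N·m_n − M = 1.749 u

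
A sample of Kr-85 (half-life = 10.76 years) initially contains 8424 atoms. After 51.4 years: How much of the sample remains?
N = N₀(1/2)^(t/t½) = 307.3 atoms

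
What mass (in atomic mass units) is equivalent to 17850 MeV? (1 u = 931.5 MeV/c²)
m = E/c² = 19.16 u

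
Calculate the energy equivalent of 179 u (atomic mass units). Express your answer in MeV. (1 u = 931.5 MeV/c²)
E = mc² = 1.667e5 MeV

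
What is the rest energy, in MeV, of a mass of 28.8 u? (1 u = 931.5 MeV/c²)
E = mc² = 26830 MeV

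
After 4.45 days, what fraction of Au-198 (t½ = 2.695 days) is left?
N/N₀ = (1/2)^(t/t½) = 0.3184 = 31.8%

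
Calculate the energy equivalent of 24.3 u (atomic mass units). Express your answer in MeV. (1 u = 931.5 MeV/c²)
E = mc² = 22640 MeV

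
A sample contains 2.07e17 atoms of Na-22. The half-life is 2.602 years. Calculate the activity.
A = λN = 5.514e16 decays/year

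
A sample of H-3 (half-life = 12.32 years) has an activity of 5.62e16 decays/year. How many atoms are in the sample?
N = A/λ = 9.989e17 atoms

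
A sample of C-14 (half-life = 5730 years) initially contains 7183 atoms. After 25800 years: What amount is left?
N = N₀(1/2)^(t/t½) = 316.9 atoms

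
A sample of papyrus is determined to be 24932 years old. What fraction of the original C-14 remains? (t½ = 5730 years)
N/N₀ = (1/2)^(t/t½) = 0.049 = 4.9%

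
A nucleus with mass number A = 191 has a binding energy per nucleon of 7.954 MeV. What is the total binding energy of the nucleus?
B.E. = 7.954 × 191 = 1519 MeV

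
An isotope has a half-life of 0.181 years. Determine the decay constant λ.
λ = ln(2)/t½ = 3.83 year⁻¹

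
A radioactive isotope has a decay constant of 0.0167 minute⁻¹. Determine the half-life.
t½ = ln(2)/λ = 41.51 minutes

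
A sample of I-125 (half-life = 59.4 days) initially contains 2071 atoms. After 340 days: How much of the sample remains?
N = N₀(1/2)^(t/t½) = 39.18 atoms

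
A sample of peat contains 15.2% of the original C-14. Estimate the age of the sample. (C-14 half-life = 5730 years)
Age = t½ × log₂(1/ratio) = 15570 years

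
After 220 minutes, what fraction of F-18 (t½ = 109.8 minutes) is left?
N/N₀ = (1/2)^(t/t½) = 0.2494 = 24.9%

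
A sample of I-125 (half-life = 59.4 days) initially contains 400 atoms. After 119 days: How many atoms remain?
N = N₀(1/2)^(t/t½) = 99.77 atoms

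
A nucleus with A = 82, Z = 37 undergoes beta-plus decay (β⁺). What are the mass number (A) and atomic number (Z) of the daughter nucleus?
Daughter: A = 82, Z = 36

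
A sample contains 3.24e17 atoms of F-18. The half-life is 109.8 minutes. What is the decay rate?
A = λN = 2.045e15 decays/minute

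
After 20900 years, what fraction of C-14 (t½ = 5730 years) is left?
N/N₀ = (1/2)^(t/t½) = 0.0798 = 7.98%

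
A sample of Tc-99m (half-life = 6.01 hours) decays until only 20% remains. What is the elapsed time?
t = t½ × log₂(N₀/N) = 13.95 hours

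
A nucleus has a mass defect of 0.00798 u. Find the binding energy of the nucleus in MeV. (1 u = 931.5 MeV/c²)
B.E. = Δm × 931.5 = 7.433 MeV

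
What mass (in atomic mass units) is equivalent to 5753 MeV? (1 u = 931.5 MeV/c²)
m = E/c² = 6.176 u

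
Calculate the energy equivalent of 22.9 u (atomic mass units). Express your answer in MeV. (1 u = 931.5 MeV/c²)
E = mc² = 21330 MeV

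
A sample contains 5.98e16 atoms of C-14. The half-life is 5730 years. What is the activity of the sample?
A = λN = 7.234e12 decays/year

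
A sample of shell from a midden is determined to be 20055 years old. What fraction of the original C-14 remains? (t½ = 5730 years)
N/N₀ = (1/2)^(t/t½) = 0.08839 = 8.84%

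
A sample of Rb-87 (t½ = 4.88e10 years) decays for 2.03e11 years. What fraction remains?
N/N₀ = (1/2)^(t/t½) = 0.05595 = 5.59%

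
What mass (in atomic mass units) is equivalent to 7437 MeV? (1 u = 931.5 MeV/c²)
m = E/c² = 7.984 u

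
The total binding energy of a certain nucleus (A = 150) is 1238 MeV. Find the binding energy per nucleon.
B.E./A = 1238/150 = 8.253 MeV/nucleon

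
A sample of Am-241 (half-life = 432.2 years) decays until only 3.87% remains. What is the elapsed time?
t = t½ × log₂(N₀/N) = 2028 years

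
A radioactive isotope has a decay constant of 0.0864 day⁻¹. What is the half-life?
t½ = ln(2)/λ = 8.023 days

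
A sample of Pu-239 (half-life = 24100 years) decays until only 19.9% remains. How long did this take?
t = t½ × log₂(N₀/N) = 56130 years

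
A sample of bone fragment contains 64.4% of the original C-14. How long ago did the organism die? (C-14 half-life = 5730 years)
Age = t½ × log₂(1/ratio) = 3638 years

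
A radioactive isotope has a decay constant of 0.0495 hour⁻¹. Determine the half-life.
t½ = ln(2)/λ = 14 hours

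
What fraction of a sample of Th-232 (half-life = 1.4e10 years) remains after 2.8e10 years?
N/N₀ = (1/2)^(t/t½) = 0.25 = 25%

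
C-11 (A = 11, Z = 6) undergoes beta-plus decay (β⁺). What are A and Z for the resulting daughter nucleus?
Daughter: A = 11, Z = 5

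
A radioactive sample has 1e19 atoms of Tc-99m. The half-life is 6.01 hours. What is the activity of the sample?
A = λN = 1.153e18 decays/hour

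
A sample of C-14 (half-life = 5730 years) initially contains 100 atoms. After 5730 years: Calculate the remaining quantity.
N = N₀(1/2)^(t/t½) = 50 atoms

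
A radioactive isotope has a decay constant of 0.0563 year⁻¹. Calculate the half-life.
t½ = ln(2)/λ = 12.31 years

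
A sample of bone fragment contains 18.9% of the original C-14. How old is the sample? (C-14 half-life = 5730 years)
Age = t½ × log₂(1/ratio) = 13770 years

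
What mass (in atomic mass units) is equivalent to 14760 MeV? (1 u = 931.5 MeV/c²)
m = E/c² = 15.85 u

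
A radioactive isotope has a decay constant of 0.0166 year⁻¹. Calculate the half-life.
t½ = ln(2)/λ = 41.76 years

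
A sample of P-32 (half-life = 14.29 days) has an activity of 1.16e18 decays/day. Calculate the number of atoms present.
N = A/λ = 2.391e19 atoms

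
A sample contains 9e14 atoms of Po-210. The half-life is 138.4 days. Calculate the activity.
A = λN = 4.507e12 decays/day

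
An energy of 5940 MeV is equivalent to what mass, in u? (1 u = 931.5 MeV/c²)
m = E/c² = 6.377 u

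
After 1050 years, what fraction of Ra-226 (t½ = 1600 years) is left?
N/N₀ = (1/2)^(t/t½) = 0.6345 = 63.5%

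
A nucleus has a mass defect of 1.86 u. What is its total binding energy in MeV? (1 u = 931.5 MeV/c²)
B.E. = Δm × 931.5 = 1733 MeV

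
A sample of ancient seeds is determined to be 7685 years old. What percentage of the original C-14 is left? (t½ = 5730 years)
N/N₀ = (1/2)^(t/t½) = 0.3947 = 39.5%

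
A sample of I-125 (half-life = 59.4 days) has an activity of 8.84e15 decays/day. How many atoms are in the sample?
N = A/λ = 7.576e17 atoms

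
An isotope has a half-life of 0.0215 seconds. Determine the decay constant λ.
λ = ln(2)/t½ = 32.24 second⁻¹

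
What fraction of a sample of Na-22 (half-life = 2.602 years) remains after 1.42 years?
N/N₀ = (1/2)^(t/t½) = 0.685 = 68.5%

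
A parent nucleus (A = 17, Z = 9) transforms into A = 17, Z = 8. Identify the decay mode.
ΔA = 0, ΔZ = -1 ⇒ beta-plus decay (β⁺) or electron capture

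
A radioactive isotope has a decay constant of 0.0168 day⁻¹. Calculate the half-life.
t½ = ln(2)/λ = 41.26 days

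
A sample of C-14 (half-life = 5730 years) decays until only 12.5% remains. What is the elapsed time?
t = t½ × log₂(N₀/N) = 17190 years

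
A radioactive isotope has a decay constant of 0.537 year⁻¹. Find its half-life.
t½ = ln(2)/λ = 1.291 years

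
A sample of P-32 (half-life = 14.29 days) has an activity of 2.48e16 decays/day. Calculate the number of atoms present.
N = A/λ = 5.113e17 atoms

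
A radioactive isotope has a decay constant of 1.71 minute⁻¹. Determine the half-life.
t½ = ln(2)/λ = 0.4053 minutes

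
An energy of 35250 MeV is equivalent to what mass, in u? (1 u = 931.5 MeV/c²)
m = E/c² = 37.84 u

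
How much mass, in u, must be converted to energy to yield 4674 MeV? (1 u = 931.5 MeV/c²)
m = E/c² = 5.018 u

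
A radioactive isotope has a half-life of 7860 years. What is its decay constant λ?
λ = ln(2)/t½ = 8.819e-5 year⁻¹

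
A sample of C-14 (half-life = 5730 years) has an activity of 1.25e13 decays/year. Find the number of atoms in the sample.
N = A/λ = 1.033e17 atoms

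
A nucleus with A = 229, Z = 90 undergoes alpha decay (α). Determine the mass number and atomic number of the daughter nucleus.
Daughter: A = 225, Z = 88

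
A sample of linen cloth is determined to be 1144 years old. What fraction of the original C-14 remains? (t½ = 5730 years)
N/N₀ = (1/2)^(t/t½) = 0.8708 = 87.1%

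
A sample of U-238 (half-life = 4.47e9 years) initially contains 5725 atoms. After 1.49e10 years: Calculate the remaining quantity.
N = N₀(1/2)^(t/t½) = 568 atoms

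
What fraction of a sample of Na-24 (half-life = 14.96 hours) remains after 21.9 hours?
N/N₀ = (1/2)^(t/t½) = 0.3625 = 36.3%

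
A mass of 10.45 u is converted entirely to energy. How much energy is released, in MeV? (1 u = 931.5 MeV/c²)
E = mc² = 9734 MeV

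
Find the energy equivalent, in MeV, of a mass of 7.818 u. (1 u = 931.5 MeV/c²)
E = mc² = 7282 MeV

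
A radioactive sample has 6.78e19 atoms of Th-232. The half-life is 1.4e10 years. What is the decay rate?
A = λN = 3.357e9 decays/year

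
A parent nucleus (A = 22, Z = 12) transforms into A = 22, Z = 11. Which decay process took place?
ΔA = 0, ΔZ = -1 ⇒ beta-plus decay (β⁺) or electron capture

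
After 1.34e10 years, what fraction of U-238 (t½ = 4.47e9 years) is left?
N/N₀ = (1/2)^(t/t½) = 0.1252 = 12.5%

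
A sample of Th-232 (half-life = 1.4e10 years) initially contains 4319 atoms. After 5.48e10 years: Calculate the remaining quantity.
N = N₀(1/2)^(t/t½) = 286.5 atoms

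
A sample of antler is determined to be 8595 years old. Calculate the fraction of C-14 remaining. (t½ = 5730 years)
N/N₀ = (1/2)^(t/t½) = 0.3536 = 35.4%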